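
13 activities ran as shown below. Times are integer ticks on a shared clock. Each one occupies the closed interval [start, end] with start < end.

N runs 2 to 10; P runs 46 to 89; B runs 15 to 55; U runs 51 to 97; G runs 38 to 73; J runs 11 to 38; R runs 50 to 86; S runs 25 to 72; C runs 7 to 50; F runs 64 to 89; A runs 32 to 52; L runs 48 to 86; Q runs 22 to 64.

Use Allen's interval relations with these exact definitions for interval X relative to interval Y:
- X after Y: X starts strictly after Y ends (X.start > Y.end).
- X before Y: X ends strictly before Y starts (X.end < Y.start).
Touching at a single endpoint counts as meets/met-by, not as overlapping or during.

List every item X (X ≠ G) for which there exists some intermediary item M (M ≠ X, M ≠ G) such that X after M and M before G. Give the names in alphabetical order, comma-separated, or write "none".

Target G = [38, 73].
Intermediaries M with M before G: N.
Via N — items with X after N: A, B, F, J, L, P, Q, R, S, U.
Union: A, B, F, J, L, P, Q, R, S, U.

A, B, F, J, L, P, Q, R, S, U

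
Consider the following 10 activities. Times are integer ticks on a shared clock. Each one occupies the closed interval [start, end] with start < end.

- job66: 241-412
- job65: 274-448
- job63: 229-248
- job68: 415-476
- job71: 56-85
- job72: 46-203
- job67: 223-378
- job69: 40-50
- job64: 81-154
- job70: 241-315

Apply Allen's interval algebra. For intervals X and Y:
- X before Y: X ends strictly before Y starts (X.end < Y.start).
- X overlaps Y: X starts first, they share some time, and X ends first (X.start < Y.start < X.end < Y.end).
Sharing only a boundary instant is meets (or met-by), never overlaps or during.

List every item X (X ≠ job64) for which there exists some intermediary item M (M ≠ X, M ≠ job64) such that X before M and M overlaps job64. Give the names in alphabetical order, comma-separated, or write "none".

Target job64 = [81, 154].
Intermediaries M with M overlaps job64: job71.
Via job71 — items with X before job71: job69.
Union: job69.

job69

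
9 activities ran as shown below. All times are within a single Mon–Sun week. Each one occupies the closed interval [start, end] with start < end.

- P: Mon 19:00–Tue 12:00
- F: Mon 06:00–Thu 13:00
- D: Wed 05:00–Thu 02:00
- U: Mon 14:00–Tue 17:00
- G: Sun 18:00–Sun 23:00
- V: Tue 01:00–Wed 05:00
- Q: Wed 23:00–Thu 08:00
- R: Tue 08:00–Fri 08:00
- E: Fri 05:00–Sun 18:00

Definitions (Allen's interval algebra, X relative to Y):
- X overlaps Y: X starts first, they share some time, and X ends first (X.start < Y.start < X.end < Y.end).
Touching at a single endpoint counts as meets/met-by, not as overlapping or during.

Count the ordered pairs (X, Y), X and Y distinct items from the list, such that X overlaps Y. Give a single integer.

8

Checking all 72 ordered pairs for relation 'overlaps'; matching pairs in alphabetical order:
(D, Q): D overlaps Q ✓
(F, R): F overlaps R ✓
(P, R): P overlaps R ✓
(P, V): P overlaps V ✓
(R, E): R overlaps E ✓
(U, R): U overlaps R ✓
(U, V): U overlaps V ✓
(V, R): V overlaps R ✓
Count: 8.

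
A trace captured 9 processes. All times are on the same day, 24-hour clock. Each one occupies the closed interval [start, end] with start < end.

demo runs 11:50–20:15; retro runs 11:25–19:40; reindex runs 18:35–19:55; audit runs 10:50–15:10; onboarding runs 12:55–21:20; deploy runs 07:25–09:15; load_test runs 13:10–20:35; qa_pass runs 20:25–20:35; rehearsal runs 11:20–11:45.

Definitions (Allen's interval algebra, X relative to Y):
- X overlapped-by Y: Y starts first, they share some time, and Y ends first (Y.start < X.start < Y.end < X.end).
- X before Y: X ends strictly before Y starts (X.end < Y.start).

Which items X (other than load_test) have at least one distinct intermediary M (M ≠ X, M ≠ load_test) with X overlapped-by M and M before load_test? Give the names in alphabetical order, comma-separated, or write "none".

Target load_test = [13:10, 20:35].
Intermediaries M with M before load_test: deploy, rehearsal.
Via deploy — items with X overlapped-by deploy: none.
Via rehearsal — items with X overlapped-by rehearsal: retro.
Union: retro.

retro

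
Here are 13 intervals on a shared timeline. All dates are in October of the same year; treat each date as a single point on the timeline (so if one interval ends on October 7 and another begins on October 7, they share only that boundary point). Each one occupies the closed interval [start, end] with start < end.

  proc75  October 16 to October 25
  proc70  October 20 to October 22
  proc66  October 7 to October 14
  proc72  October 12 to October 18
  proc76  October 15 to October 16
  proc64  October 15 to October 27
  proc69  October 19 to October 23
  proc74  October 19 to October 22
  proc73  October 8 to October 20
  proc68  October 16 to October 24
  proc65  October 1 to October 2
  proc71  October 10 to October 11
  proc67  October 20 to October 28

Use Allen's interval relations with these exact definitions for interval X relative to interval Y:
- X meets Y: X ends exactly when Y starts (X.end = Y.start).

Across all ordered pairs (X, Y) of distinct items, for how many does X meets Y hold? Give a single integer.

4

Checking all 156 ordered pairs for relation 'meets'; matching pairs in alphabetical order:
(proc73, proc67): proc73 meets proc67 ✓
(proc73, proc70): proc73 meets proc70 ✓
(proc76, proc68): proc76 meets proc68 ✓
(proc76, proc75): proc76 meets proc75 ✓
Count: 4.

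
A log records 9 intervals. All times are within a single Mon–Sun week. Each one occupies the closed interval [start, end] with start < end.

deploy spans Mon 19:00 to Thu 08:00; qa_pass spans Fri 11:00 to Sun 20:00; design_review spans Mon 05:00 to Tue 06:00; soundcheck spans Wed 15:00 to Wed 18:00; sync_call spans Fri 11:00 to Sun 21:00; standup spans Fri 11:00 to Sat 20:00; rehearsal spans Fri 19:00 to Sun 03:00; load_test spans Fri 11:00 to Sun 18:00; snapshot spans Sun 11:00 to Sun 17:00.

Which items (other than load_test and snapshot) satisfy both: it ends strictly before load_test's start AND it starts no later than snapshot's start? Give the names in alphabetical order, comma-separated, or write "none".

deploy, design_review, soundcheck

Conditions: its end is strictly before load_test's start (X.end < Fri 11:00) AND its start is no later than snapshot's start (X.start <= Sun 11:00).
deploy: end Thu 08:00 < Fri 11:00? ✓; start Mon 19:00 <= Sun 11:00? ✓ → yes.
design_review: end Tue 06:00 < Fri 11:00? ✓; start Mon 05:00 <= Sun 11:00? ✓ → yes.
qa_pass: end Sun 20:00 < Fri 11:00? ✗; start Fri 11:00 <= Sun 11:00? ✓ → no.
rehearsal: end Sun 03:00 < Fri 11:00? ✗; start Fri 19:00 <= Sun 11:00? ✓ → no.
soundcheck: end Wed 18:00 < Fri 11:00? ✓; start Wed 15:00 <= Sun 11:00? ✓ → yes.
standup: end Sat 20:00 < Fri 11:00? ✗; start Fri 11:00 <= Sun 11:00? ✓ → no.
sync_call: end Sun 21:00 < Fri 11:00? ✗; start Fri 11:00 <= Sun 11:00? ✓ → no.
Result: deploy, design_review, soundcheck.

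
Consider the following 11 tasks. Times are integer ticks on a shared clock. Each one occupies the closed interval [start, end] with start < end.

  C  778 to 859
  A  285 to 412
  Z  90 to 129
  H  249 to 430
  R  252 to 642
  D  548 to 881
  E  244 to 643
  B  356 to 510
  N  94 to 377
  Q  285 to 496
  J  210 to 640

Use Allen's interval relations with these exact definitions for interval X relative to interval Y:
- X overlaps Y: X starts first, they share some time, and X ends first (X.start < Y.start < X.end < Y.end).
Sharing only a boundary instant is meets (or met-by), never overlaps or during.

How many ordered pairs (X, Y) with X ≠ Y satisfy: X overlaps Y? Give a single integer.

18

Checking all 110 ordered pairs for relation 'overlaps'; matching pairs in alphabetical order:
(A, B): A overlaps B ✓
(E, D): E overlaps D ✓
(H, B): H overlaps B ✓
(H, Q): H overlaps Q ✓
(H, R): H overlaps R ✓
(J, D): J overlaps D ✓
(J, E): J overlaps E ✓
(J, R): J overlaps R ✓
(N, A): N overlaps A ✓
(N, B): N overlaps B ✓
(N, E): N overlaps E ✓
(N, H): N overlaps H ✓
(N, J): N overlaps J ✓
(N, Q): N overlaps Q ✓
(N, R): N overlaps R ✓
(Q, B): Q overlaps B ✓
(R, D): R overlaps D ✓
(Z, N): Z overlaps N ✓
Count: 18.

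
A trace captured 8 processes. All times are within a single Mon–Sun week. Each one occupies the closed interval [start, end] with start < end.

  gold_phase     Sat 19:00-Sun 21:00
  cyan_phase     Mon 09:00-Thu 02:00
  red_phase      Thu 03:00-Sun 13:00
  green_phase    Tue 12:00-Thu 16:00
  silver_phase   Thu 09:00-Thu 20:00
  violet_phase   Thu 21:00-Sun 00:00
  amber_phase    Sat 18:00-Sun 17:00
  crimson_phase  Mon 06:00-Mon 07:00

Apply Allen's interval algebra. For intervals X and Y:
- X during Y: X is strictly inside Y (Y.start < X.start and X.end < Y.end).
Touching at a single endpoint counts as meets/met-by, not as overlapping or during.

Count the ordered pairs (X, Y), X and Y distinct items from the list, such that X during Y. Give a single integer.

Checking all 56 ordered pairs for relation 'during'; matching pairs in alphabetical order:
(silver_phase, red_phase): silver_phase during red_phase ✓
(violet_phase, red_phase): violet_phase during red_phase ✓
Count: 2.

2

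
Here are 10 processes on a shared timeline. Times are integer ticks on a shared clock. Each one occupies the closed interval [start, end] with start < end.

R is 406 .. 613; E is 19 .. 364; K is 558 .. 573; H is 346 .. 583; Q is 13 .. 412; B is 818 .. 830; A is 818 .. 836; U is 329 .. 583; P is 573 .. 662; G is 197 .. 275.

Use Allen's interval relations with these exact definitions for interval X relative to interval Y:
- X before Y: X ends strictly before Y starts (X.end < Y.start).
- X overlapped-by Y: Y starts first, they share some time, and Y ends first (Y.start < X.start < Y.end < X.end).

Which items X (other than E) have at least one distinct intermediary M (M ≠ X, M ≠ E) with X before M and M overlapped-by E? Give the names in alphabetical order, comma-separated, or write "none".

Target E = [19, 364].
Intermediaries M with M overlapped-by E: H, U.
Via H — items with X before H: G.
Via U — items with X before U: G.
Union: G.

G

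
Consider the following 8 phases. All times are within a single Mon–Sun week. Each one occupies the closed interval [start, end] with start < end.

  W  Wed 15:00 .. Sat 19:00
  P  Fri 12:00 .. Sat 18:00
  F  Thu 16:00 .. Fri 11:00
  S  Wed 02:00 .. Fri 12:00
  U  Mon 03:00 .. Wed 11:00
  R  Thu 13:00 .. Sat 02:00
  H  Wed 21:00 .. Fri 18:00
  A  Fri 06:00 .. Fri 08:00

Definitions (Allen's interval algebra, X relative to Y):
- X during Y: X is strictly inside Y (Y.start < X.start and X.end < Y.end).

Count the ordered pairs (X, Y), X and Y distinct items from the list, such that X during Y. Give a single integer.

12

Checking all 56 ordered pairs for relation 'during'; matching pairs in alphabetical order:
(A, F): A during F ✓
(A, H): A during H ✓
(A, R): A during R ✓
(A, S): A during S ✓
(A, W): A during W ✓
(F, H): F during H ✓
(F, R): F during R ✓
(F, S): F during S ✓
(F, W): F during W ✓
(H, W): H during W ✓
(P, W): P during W ✓
(R, W): R during W ✓
Count: 12.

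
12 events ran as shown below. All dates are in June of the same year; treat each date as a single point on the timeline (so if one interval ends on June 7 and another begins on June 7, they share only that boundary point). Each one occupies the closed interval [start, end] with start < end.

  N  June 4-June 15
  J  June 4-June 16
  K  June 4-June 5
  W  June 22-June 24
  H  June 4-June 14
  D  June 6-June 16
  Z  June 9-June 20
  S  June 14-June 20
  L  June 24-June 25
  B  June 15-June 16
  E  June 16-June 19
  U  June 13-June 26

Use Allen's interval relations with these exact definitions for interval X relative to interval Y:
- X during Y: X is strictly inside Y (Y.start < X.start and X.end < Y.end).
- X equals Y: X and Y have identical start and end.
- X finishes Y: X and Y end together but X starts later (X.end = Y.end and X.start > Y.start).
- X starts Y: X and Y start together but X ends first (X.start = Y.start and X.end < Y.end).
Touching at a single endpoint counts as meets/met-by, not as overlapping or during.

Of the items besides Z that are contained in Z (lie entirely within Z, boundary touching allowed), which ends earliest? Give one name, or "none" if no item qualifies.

Target Z = [June 9, June 20].
B [June 15, June 16] → during → candidate.
D [June 6, June 16] → overlaps → excluded.
E [June 16, June 19] → during → candidate.
H [June 4, June 14] → overlaps → excluded.
J [June 4, June 16] → overlaps → excluded.
K [June 4, June 5] → before → excluded.
L [June 24, June 25] → after → excluded.
N [June 4, June 15] → overlaps → excluded.
S [June 14, June 20] → finishes → candidate.
U [June 13, June 26] → overlapped-by → excluded.
W [June 22, June 24] → after → excluded.
Among candidates, earliest end is June 16 → B.

B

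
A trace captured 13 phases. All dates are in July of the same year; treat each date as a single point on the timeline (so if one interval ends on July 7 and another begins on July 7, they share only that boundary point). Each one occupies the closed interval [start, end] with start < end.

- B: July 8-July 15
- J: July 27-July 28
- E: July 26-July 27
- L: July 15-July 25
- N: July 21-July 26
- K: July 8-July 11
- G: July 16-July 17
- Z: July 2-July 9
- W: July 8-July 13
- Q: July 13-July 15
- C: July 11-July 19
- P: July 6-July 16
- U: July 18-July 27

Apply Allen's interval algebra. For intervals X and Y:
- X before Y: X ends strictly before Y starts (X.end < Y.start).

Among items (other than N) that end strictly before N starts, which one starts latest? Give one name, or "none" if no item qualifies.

G

Target N = [July 21, July 26].
B [July 8, July 15] → before → candidate.
C [July 11, July 19] → before → candidate.
E [July 26, July 27] → met-by → excluded.
G [July 16, July 17] → before → candidate.
J [July 27, July 28] → after → excluded.
K [July 8, July 11] → before → candidate.
L [July 15, July 25] → overlaps → excluded.
P [July 6, July 16] → before → candidate.
Q [July 13, July 15] → before → candidate.
U [July 18, July 27] → contains → excluded.
W [July 8, July 13] → before → candidate.
Z [July 2, July 9] → before → candidate.
Among candidates, latest start is July 16 → G.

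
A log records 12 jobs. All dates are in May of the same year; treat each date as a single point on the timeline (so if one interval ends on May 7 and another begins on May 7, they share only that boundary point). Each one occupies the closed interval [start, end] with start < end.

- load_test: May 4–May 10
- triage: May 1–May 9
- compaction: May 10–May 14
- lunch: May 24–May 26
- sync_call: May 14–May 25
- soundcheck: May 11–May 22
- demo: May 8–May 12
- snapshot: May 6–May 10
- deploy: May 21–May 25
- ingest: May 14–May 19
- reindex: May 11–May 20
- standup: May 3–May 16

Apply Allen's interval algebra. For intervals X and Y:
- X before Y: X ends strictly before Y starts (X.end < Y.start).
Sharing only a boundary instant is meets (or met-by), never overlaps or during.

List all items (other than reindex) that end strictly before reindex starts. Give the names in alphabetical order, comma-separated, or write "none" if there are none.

load_test, snapshot, triage

Target reindex = [May 11, May 20].
compaction [May 10, May 14] → overlaps → no.
demo [May 8, May 12] → overlaps → no.
deploy [May 21, May 25] → after → no.
ingest [May 14, May 19] → during → no.
load_test [May 4, May 10] → before → yes.
lunch [May 24, May 26] → after → no.
snapshot [May 6, May 10] → before → yes.
soundcheck [May 11, May 22] → started-by → no.
standup [May 3, May 16] → overlaps → no.
sync_call [May 14, May 25] → overlapped-by → no.
triage [May 1, May 9] → before → yes.
Result: load_test, snapshot, triage.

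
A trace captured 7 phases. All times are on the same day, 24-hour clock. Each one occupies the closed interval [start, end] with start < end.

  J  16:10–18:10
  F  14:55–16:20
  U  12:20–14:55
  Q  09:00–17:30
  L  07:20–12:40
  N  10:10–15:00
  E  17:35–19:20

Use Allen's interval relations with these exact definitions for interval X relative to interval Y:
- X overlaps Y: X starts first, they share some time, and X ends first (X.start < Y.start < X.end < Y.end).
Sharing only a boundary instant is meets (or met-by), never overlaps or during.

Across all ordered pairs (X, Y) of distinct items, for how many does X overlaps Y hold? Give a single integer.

Checking all 42 ordered pairs for relation 'overlaps'; matching pairs in alphabetical order:
(F, J): F overlaps J ✓
(J, E): J overlaps E ✓
(L, N): L overlaps N ✓
(L, Q): L overlaps Q ✓
(L, U): L overlaps U ✓
(N, F): N overlaps F ✓
(Q, J): Q overlaps J ✓
Count: 7.

7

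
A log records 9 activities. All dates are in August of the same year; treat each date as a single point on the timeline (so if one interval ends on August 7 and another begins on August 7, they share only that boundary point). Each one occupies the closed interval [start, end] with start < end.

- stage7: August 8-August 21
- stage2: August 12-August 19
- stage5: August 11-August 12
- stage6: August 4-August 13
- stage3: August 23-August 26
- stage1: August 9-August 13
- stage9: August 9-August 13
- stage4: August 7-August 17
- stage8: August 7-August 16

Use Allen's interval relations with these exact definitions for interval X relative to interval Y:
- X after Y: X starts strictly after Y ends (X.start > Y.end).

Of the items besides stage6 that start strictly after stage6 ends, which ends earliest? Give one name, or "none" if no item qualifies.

stage3

Target stage6 = [August 4, August 13].
stage1 [August 9, August 13] → finishes → excluded.
stage2 [August 12, August 19] → overlapped-by → excluded.
stage3 [August 23, August 26] → after → candidate.
stage4 [August 7, August 17] → overlapped-by → excluded.
stage5 [August 11, August 12] → during → excluded.
stage7 [August 8, August 21] → overlapped-by → excluded.
stage8 [August 7, August 16] → overlapped-by → excluded.
stage9 [August 9, August 13] → finishes → excluded.
Among candidates, earliest end is August 26 → stage3.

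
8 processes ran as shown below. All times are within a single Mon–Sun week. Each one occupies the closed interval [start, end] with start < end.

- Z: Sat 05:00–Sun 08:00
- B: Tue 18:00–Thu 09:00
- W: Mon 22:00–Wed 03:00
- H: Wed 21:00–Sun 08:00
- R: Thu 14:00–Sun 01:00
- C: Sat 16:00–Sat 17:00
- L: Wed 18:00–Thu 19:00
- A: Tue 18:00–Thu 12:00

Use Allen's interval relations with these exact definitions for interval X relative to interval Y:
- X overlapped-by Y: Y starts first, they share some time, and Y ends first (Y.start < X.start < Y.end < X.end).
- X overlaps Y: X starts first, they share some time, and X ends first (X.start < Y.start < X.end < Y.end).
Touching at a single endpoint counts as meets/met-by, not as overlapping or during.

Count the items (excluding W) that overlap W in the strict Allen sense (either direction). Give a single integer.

Target W = [Mon 22:00, Wed 03:00].
A [Tue 18:00, Thu 12:00] → overlapped-by → counts.
B [Tue 18:00, Thu 09:00] → overlapped-by → counts.
C [Sat 16:00, Sat 17:00] → after → no.
H [Wed 21:00, Sun 08:00] → after → no.
L [Wed 18:00, Thu 19:00] → after → no.
R [Thu 14:00, Sun 01:00] → after → no.
Z [Sat 05:00, Sun 08:00] → after → no.
Total: 2.

2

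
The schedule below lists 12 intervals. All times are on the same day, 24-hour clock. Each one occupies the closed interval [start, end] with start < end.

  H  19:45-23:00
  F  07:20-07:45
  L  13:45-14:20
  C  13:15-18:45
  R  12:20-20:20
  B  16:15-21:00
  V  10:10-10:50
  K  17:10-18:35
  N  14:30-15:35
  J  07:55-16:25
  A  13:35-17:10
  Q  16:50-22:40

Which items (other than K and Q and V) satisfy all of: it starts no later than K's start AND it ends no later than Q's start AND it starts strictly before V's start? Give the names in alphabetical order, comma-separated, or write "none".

Conditions: its start is no later than K's start (X.start <= 17:10) AND its end is no later than Q's start (X.end <= 16:50) AND its start is strictly before V's start (X.start < 10:10).
A: start 13:35 <= 17:10? ✓; end 17:10 <= 16:50? ✗; start 13:35 < 10:10? ✗ → no.
B: start 16:15 <= 17:10? ✓; end 21:00 <= 16:50? ✗; start 16:15 < 10:10? ✗ → no.
C: start 13:15 <= 17:10? ✓; end 18:45 <= 16:50? ✗; start 13:15 < 10:10? ✗ → no.
F: start 07:20 <= 17:10? ✓; end 07:45 <= 16:50? ✓; start 07:20 < 10:10? ✓ → yes.
H: start 19:45 <= 17:10? ✗; end 23:00 <= 16:50? ✗; start 19:45 < 10:10? ✗ → no.
J: start 07:55 <= 17:10? ✓; end 16:25 <= 16:50? ✓; start 07:55 < 10:10? ✓ → yes.
L: start 13:45 <= 17:10? ✓; end 14:20 <= 16:50? ✓; start 13:45 < 10:10? ✗ → no.
N: start 14:30 <= 17:10? ✓; end 15:35 <= 16:50? ✓; start 14:30 < 10:10? ✗ → no.
R: start 12:20 <= 17:10? ✓; end 20:20 <= 16:50? ✗; start 12:20 < 10:10? ✗ → no.
Result: F, J.

F, J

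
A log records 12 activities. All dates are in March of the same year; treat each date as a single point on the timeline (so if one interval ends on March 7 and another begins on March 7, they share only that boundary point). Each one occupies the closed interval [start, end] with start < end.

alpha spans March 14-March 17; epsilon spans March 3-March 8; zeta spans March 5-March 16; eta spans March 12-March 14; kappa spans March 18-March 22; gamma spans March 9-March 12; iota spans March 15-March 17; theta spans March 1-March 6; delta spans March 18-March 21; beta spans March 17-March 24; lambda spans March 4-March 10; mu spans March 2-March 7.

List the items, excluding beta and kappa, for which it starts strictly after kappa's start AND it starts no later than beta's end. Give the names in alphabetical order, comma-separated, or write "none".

none

Conditions: its start is strictly after kappa's start (X.start > March 18) AND its start is no later than beta's end (X.start <= March 24).
alpha: start March 14 > March 18? ✗; start March 14 <= March 24? ✓ → no.
delta: start March 18 > March 18? ✗; start March 18 <= March 24? ✓ → no.
epsilon: start March 3 > March 18? ✗; start March 3 <= March 24? ✓ → no.
eta: start March 12 > March 18? ✗; start March 12 <= March 24? ✓ → no.
gamma: start March 9 > March 18? ✗; start March 9 <= March 24? ✓ → no.
iota: start March 15 > March 18? ✗; start March 15 <= March 24? ✓ → no.
lambda: start March 4 > March 18? ✗; start March 4 <= March 24? ✓ → no.
mu: start March 2 > March 18? ✗; start March 2 <= March 24? ✓ → no.
theta: start March 1 > March 18? ✗; start March 1 <= March 24? ✓ → no.
zeta: start March 5 > March 18? ✗; start March 5 <= March 24? ✓ → no.
Result: none.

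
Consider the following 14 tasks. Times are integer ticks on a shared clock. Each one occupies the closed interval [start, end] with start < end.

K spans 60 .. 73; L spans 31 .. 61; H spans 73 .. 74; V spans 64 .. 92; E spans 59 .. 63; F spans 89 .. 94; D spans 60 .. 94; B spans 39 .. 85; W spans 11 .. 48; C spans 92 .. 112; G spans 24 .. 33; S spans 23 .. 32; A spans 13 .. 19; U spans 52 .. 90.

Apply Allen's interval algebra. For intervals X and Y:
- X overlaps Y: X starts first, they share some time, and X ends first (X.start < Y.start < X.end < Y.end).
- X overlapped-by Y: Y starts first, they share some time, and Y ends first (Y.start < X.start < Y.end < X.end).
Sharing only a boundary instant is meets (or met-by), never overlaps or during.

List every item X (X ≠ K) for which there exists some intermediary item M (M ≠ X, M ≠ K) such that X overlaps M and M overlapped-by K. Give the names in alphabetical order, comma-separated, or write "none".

Target K = [60, 73].
Intermediaries M with M overlapped-by K: V.
Via V — items with X overlaps V: B, U.
Union: B, U.

B, U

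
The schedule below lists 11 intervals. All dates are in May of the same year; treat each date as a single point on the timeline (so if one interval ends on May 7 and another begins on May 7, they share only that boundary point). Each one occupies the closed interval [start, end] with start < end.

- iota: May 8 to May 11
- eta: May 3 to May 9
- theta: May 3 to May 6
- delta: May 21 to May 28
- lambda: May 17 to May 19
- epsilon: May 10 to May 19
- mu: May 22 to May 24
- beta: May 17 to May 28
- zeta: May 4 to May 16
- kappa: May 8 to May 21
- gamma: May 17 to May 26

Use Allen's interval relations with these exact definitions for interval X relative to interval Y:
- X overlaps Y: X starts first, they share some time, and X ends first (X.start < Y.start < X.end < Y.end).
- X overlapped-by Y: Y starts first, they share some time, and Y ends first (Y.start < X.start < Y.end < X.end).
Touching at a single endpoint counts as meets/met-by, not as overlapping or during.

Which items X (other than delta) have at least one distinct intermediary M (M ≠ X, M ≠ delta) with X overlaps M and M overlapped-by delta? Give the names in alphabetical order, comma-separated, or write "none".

Target delta = [May 21, May 28].
Intermediaries M with M overlapped-by delta: none.
Union: none.

none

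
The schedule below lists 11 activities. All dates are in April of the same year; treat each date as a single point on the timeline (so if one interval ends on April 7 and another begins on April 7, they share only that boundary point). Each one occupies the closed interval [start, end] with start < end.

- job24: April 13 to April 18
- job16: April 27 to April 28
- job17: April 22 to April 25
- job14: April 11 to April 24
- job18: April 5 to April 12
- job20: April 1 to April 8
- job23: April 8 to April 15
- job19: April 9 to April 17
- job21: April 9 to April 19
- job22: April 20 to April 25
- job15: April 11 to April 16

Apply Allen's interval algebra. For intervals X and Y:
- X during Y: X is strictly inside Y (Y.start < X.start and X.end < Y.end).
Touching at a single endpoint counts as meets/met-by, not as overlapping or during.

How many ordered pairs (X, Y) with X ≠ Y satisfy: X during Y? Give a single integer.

4

Checking all 110 ordered pairs for relation 'during'; matching pairs in alphabetical order:
(job15, job19): job15 during job19 ✓
(job15, job21): job15 during job21 ✓
(job24, job14): job24 during job14 ✓
(job24, job21): job24 during job21 ✓
Count: 4.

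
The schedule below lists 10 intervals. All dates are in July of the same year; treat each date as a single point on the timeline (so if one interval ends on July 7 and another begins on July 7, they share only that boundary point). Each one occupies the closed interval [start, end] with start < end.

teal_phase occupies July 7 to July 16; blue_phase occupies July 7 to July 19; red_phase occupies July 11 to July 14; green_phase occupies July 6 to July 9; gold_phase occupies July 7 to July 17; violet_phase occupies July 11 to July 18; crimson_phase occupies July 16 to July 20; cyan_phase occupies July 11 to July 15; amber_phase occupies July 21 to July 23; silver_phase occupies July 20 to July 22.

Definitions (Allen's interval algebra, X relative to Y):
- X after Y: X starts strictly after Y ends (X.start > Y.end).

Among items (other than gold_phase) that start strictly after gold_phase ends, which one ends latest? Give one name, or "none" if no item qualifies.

amber_phase

Target gold_phase = [July 7, July 17].
amber_phase [July 21, July 23] → after → candidate.
blue_phase [July 7, July 19] → started-by → excluded.
crimson_phase [July 16, July 20] → overlapped-by → excluded.
cyan_phase [July 11, July 15] → during → excluded.
green_phase [July 6, July 9] → overlaps → excluded.
red_phase [July 11, July 14] → during → excluded.
silver_phase [July 20, July 22] → after → candidate.
teal_phase [July 7, July 16] → starts → excluded.
violet_phase [July 11, July 18] → overlapped-by → excluded.
Among candidates, latest end is July 23 → amber_phase.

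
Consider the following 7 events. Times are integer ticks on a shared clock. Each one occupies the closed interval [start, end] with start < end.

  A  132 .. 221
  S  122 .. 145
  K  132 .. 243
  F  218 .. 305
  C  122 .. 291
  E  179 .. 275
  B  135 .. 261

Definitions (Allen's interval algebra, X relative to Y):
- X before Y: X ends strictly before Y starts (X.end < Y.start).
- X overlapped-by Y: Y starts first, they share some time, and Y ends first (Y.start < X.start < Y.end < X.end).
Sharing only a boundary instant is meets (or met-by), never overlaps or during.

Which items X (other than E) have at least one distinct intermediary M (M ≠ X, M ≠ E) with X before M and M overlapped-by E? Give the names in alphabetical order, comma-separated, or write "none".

S

Target E = [179, 275].
Intermediaries M with M overlapped-by E: F.
Via F — items with X before F: S.
Union: S.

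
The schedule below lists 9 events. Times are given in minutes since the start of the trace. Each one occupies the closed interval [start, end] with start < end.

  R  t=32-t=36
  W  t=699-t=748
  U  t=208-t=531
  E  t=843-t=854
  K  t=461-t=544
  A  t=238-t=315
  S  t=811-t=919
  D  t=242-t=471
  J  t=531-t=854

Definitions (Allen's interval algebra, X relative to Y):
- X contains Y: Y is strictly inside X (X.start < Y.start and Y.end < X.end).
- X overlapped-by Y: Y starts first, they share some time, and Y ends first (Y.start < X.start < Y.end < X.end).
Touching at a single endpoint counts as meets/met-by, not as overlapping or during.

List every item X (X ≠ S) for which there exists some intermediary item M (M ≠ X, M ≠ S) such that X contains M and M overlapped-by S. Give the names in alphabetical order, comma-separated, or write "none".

Target S = [t=811, t=919].
Intermediaries M with M overlapped-by S: none.
Union: none.

none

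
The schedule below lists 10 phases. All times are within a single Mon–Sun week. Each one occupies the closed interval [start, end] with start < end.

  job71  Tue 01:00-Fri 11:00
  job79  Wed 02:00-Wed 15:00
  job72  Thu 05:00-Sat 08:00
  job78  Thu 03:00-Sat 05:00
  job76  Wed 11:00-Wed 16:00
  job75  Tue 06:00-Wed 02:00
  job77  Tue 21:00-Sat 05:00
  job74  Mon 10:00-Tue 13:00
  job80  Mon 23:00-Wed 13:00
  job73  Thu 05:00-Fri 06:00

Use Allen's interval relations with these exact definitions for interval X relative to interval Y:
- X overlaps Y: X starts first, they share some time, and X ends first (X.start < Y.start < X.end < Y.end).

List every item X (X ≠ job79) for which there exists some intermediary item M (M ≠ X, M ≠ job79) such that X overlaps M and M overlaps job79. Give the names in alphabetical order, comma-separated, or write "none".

Target job79 = [Wed 02:00, Wed 15:00].
Intermediaries M with M overlaps job79: job80.
Via job80 — items with X overlaps job80: job74.
Union: job74.

job74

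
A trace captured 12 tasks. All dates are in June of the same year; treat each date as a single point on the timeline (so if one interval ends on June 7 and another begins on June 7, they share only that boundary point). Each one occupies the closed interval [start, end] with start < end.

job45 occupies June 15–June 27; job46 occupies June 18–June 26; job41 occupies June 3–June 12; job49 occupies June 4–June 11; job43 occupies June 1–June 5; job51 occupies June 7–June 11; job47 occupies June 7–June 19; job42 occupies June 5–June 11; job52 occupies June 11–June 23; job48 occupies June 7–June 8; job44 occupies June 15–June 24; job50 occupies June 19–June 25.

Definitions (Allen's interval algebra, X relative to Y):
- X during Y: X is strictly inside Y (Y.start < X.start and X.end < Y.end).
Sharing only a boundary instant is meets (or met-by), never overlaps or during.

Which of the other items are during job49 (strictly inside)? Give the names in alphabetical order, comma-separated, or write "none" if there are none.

job48

Target job49 = [June 4, June 11].
job41 [June 3, June 12] → contains → no.
job42 [June 5, June 11] → finishes → no.
job43 [June 1, June 5] → overlaps → no.
job44 [June 15, June 24] → after → no.
job45 [June 15, June 27] → after → no.
job46 [June 18, June 26] → after → no.
job47 [June 7, June 19] → overlapped-by → no.
job48 [June 7, June 8] → during → yes.
job50 [June 19, June 25] → after → no.
job51 [June 7, June 11] → finishes → no.
job52 [June 11, June 23] → met-by → no.
Result: job48.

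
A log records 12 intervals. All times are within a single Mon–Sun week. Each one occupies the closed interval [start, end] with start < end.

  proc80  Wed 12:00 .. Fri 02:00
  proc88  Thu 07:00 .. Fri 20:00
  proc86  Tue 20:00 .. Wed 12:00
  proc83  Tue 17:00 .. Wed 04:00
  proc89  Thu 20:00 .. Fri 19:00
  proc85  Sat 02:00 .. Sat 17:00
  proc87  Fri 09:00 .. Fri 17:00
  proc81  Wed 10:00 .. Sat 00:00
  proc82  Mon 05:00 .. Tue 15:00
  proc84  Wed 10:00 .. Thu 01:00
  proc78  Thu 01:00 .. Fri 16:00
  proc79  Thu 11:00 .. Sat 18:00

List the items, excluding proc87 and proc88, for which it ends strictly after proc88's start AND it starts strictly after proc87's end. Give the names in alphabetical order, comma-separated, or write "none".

Conditions: its end is strictly after proc88's start (X.end > Thu 07:00) AND its start is strictly after proc87's end (X.start > Fri 17:00).
proc78: end Fri 16:00 > Thu 07:00? ✓; start Thu 01:00 > Fri 17:00? ✗ → no.
proc79: end Sat 18:00 > Thu 07:00? ✓; start Thu 11:00 > Fri 17:00? ✗ → no.
proc80: end Fri 02:00 > Thu 07:00? ✓; start Wed 12:00 > Fri 17:00? ✗ → no.
proc81: end Sat 00:00 > Thu 07:00? ✓; start Wed 10:00 > Fri 17:00? ✗ → no.
proc82: end Tue 15:00 > Thu 07:00? ✗; start Mon 05:00 > Fri 17:00? ✗ → no.
proc83: end Wed 04:00 > Thu 07:00? ✗; start Tue 17:00 > Fri 17:00? ✗ → no.
proc84: end Thu 01:00 > Thu 07:00? ✗; start Wed 10:00 > Fri 17:00? ✗ → no.
proc85: end Sat 17:00 > Thu 07:00? ✓; start Sat 02:00 > Fri 17:00? ✓ → yes.
proc86: end Wed 12:00 > Thu 07:00? ✗; start Tue 20:00 > Fri 17:00? ✗ → no.
proc89: end Fri 19:00 > Thu 07:00? ✓; start Thu 20:00 > Fri 17:00? ✗ → no.
Result: proc85.

proc85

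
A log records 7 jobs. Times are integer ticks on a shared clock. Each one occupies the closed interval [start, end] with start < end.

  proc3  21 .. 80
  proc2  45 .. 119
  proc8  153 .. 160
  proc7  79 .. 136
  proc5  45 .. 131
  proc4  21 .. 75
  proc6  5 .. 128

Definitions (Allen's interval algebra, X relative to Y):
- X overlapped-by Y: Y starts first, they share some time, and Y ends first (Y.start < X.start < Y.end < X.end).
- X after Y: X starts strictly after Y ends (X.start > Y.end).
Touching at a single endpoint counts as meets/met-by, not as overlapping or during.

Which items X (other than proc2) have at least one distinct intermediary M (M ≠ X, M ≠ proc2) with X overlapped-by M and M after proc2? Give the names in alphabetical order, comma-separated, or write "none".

none

Target proc2 = [45, 119].
Intermediaries M with M after proc2: proc8.
Via proc8 — items with X overlapped-by proc8: none.
Union: none.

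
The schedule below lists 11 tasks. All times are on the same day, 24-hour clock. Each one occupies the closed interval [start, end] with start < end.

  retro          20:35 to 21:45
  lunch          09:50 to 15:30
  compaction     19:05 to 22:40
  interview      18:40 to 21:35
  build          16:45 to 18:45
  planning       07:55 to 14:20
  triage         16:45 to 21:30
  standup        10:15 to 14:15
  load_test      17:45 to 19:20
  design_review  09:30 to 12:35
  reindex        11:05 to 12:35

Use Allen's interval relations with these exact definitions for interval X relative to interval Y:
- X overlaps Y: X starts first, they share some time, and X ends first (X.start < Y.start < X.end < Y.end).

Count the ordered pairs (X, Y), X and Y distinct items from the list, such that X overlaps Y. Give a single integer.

12

Checking all 110 ordered pairs for relation 'overlaps'; matching pairs in alphabetical order:
(build, interview): build overlaps interview ✓
(build, load_test): build overlaps load_test ✓
(design_review, lunch): design_review overlaps lunch ✓
(design_review, standup): design_review overlaps standup ✓
(interview, compaction): interview overlaps compaction ✓
(interview, retro): interview overlaps retro ✓
(load_test, compaction): load_test overlaps compaction ✓
(load_test, interview): load_test overlaps interview ✓
(planning, lunch): planning overlaps lunch ✓
(triage, compaction): triage overlaps compaction ✓
(triage, interview): triage overlaps interview ✓
(triage, retro): triage overlaps retro ✓
Count: 12.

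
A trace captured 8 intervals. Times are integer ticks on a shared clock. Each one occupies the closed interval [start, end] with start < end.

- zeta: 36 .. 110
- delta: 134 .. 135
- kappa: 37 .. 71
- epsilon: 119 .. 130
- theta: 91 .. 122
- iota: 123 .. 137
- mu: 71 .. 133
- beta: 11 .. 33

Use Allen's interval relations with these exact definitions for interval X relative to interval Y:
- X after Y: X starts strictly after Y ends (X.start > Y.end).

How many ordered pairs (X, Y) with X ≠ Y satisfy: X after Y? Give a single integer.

18

Checking all 56 ordered pairs for relation 'after'; matching pairs in alphabetical order:
(delta, beta): delta after beta ✓
(delta, epsilon): delta after epsilon ✓
(delta, kappa): delta after kappa ✓
(delta, mu): delta after mu ✓
(delta, theta): delta after theta ✓
(delta, zeta): delta after zeta ✓
(epsilon, beta): epsilon after beta ✓
(epsilon, kappa): epsilon after kappa ✓
(epsilon, zeta): epsilon after zeta ✓
(iota, beta): iota after beta ✓
(iota, kappa): iota after kappa ✓
(iota, theta): iota after theta ✓
(iota, zeta): iota after zeta ✓
(kappa, beta): kappa after beta ✓
(mu, beta): mu after beta ✓
(theta, beta): theta after beta ✓
(theta, kappa): theta after kappa ✓
(zeta, beta): zeta after beta ✓
Count: 18.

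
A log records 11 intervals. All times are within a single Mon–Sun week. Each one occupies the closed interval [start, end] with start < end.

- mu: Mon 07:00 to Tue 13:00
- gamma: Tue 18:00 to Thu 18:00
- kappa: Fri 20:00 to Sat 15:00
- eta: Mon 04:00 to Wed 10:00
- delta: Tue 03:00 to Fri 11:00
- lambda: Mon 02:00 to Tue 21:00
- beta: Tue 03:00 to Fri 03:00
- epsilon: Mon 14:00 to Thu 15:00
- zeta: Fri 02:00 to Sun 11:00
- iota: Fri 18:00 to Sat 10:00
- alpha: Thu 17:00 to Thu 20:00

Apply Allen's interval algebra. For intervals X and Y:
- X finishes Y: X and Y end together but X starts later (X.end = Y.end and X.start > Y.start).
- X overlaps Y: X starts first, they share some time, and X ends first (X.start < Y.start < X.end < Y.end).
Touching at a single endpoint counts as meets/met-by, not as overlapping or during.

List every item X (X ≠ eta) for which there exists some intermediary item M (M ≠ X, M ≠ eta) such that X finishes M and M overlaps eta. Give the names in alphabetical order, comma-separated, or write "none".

none

Target eta = [Mon 04:00, Wed 10:00].
Intermediaries M with M overlaps eta: lambda.
Via lambda — items with X finishes lambda: none.
Union: none.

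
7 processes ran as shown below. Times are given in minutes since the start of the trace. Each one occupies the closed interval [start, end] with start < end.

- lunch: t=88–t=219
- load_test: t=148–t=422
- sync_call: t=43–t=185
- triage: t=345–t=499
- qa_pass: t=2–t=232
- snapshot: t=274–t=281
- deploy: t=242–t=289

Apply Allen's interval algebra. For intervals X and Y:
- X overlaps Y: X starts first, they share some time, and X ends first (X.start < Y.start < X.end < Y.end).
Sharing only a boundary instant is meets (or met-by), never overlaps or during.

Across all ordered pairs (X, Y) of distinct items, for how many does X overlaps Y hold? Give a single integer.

5

Checking all 42 ordered pairs for relation 'overlaps'; matching pairs in alphabetical order:
(load_test, triage): load_test overlaps triage ✓
(lunch, load_test): lunch overlaps load_test ✓
(qa_pass, load_test): qa_pass overlaps load_test ✓
(sync_call, load_test): sync_call overlaps load_test ✓
(sync_call, lunch): sync_call overlaps lunch ✓
Count: 5.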